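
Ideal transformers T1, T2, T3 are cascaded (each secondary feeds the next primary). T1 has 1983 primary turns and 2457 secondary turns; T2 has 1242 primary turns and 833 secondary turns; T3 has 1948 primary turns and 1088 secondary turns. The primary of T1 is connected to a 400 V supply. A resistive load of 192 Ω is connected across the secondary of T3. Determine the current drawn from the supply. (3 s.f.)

I_supply ≈ 0.449 A

Secondary of T1: V = 400.00 × 2457/1983 = 495.61 V.
Secondary of T2: V = 495.61 × 833/1242 = 332.40 V.
Secondary of T3: V = 332.40 × 1088/1948 = 185.65 V.
I_load = 185.65/192 = 0.96695 A, so P_out = 185.65 × 0.96695 = 179.52 W.
All ideal ⇒ P_in = P_out, so I_supply = 179.52/400 = 0.449 A.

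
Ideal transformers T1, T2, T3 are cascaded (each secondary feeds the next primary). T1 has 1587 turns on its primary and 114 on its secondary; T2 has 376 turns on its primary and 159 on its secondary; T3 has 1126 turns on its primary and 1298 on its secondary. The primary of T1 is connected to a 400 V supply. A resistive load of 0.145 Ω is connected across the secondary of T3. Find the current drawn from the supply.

Secondary of T1: V = 400.00 × 114/1587 = 28.733 V.
Secondary of T2: V = 28.733 × 159/376 = 12.151 V.
Secondary of T3: V = 12.151 × 1298/1126 = 14.007 V.
I_load = 14.007/0.145 = 96.597 A, so P_out = 14.007 × 96.597 = 1353.0 W.
All ideal ⇒ P_in = P_out, so I_supply = 1353.0/400 = 3.38 A.

I_supply ≈ 3.38 A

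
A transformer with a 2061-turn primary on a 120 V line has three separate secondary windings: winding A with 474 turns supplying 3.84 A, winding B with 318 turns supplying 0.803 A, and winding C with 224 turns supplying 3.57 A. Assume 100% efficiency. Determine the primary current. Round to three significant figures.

I_p ≈ 1.40 A

V_A = 120 × 474/2061 = 27.598 V; V_B = 120 × 318/2061 = 18.515 V; V_C = 120 × 224/2061 = 13.042 V.
P_out = V_A I_A + V_B I_B + V_C I_C = 27.598×3.84 + 18.515×0.803 + 13.042×3.57 = 105.98 + 14.868 + 46.561 = 167.41 W.
Ideal ⇒ P_in = P_out, so I_p = P_out/V_p = 167.41/120 = 1.40 A.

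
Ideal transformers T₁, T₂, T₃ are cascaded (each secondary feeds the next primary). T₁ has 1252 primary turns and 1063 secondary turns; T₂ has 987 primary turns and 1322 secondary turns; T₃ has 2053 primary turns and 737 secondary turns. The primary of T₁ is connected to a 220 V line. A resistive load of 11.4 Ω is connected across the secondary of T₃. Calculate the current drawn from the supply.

I_supply ≈ 3.22 A

Secondary of T₁: V = 220.00 × 1063/1252 = 186.79 V.
Secondary of T₂: V = 186.79 × 1322/987 = 250.19 V.
Secondary of T₃: V = 250.19 × 737/2053 = 89.814 V.
I_load = 89.814/11.4 = 7.8784 A, so P_out = 89.814 × 7.8784 = 707.59 W.
All ideal ⇒ P_in = P_out, so I_supply = 707.59/220 = 3.22 A.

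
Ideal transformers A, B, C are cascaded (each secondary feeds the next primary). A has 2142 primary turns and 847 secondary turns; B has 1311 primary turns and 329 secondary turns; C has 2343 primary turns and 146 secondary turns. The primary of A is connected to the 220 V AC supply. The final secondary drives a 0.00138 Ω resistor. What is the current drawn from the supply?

After A: V = 220.00 × 847/2142 = 86.993 V.
After B: V = 86.993 × 329/1311 = 21.831 V.
After C: V = 21.831 × 146/2343 = 1.3604 V.
I_load = 1.3604/0.00138 = 985.78 A, so P_out = 1.3604 × 985.78 = 1341.0 W.
All ideal ⇒ P_in = P_out, so I_supply = 1341.0/220 = 6.10 A.

I_supply ≈ 6.10 A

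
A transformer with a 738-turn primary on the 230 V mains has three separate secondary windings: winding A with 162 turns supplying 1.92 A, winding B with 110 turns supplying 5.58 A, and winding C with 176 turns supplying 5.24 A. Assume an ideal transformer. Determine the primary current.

V_A = 230 × 162/738 = 50.488 V; V_B = 230 × 110/738 = 34.282 V; V_C = 230 × 176/738 = 54.851 V.
P_out = V_A I_A + V_B I_B + V_C I_C = 50.488×1.92 + 34.282×5.58 + 54.851×5.24 = 96.937 + 191.29 + 287.42 = 575.65 W.
Ideal ⇒ P_in = P_out, so I_p = P_out/V_p = 575.65/230 = 2.50 A.

I_p ≈ 2.50 A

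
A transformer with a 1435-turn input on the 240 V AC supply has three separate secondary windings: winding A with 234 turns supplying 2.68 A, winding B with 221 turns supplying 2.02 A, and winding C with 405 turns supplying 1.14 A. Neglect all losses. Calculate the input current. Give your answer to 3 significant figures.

V_A = 240 × 234/1435 = 39.136 V; V_B = 240 × 221/1435 = 36.962 V; V_C = 240 × 405/1435 = 67.735 V.
P_out = V_A I_A + V_B I_B + V_C I_C = 39.136×2.68 + 36.962×2.02 + 67.735×1.14 = 104.88 + 74.663 + 77.218 = 256.76 W.
Ideal ⇒ P_in = P_out, so I_in = P_out/V_in = 256.76/240 = 1.07 A.

I_in ≈ 1.07 A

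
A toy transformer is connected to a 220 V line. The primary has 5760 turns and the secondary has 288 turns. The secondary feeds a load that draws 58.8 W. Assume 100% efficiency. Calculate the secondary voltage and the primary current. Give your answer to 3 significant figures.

V_s ≈ 11.0 V, I_p ≈ 0.267 A

V_s = V_p × N_s/N_p = 220 × 288/5760 = 11.000 V.
I_s = P/V_s = 58.8/11.000 = 5.3455 A.
I_p = I_s × N_s/N_p = 5.3455 × 288/5760 = 0.267 A.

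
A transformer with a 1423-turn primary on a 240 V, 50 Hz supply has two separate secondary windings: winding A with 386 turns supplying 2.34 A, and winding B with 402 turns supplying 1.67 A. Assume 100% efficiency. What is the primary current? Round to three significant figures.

I_p ≈ 1.11 A

V_A = 240 × 386/1423 = 65.102 V; V_B = 240 × 402/1423 = 67.800 V.
P_out = V_A I_A + V_B I_B = 65.102×2.34 + 67.800×1.67 = 152.34 + 113.23 = 265.57 W.
Ideal ⇒ P_in = P_out, so I_p = P_out/V_p = 265.57/240 = 1.11 A.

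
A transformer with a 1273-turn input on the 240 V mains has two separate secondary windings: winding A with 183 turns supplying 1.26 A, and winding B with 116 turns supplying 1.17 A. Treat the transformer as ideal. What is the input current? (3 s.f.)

V_A = 240 × 183/1273 = 34.501 V; V_B = 240 × 116/1273 = 21.870 V.
P_out = V_A I_A + V_B I_B = 34.501×1.26 + 21.870×1.17 = 43.471 + 25.587 = 69.059 W.
Ideal ⇒ P_in = P_out, so I_in = P_out/V_in = 69.059/240 = 0.288 A.

I_in ≈ 0.288 A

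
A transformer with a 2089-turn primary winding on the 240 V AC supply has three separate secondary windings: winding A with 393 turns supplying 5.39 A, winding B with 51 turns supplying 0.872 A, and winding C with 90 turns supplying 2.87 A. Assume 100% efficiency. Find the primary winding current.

I_p ≈ 1.16 A

V_A = 240 × 393/2089 = 45.151 V; V_B = 240 × 51/2089 = 5.8593 V; V_C = 240 × 90/2089 = 10.340 V.
P_out = V_A I_A + V_B I_B + V_C I_C = 45.151×5.39 + 5.8593×0.872 + 10.340×2.87 = 243.36 + 5.1093 + 29.675 = 278.15 W.
Ideal ⇒ P_in = P_out, so I_p = P_out/V_p = 278.15/240 = 1.16 A.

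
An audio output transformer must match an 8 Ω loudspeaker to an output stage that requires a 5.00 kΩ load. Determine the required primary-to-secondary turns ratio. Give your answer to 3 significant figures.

N_p/N_s ≈ 25.0

Z_p/Z_s = (N_p/N_s)², so N_p/N_s = √(5000/8) = √625 = 25.0.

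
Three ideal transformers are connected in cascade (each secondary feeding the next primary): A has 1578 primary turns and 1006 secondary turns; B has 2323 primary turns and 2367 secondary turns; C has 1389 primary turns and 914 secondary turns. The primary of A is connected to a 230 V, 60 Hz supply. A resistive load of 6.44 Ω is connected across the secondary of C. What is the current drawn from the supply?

After A: V = 230.00 × 1006/1578 = 146.63 V.
After B: V = 146.63 × 2367/2323 = 149.41 V.
After C: V = 149.41 × 914/1389 = 98.313 V.
I_load = 98.313/6.44 = 15.266 A, so P_out = 98.313 × 15.266 = 1500.9 W.
All ideal ⇒ P_in = P_out, so I_supply = 1500.9/230 = 6.53 A.

I_supply ≈ 6.53 A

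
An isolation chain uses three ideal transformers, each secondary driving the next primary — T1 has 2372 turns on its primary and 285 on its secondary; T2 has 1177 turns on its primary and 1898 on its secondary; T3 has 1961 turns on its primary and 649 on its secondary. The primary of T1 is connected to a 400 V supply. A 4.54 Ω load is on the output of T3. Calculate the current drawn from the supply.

After T1: V = 400.00 × 285/2372 = 48.061 V.
After T2: V = 48.061 × 1898/1177 = 77.501 V.
After T3: V = 77.501 × 649/1961 = 25.649 V.
I_load = 25.649/4.54 = 5.6496 A, so P_out = 25.649 × 5.6496 = 144.91 W.
All ideal ⇒ P_in = P_out, so I_supply = 144.91/400 = 0.362 A.

I_supply ≈ 0.362 A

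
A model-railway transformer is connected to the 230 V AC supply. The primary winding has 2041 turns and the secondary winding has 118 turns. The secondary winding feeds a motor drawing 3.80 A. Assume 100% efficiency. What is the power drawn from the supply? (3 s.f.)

P ≈ 50.5 W

I_p = I_s × N_s/N_p = 3.80 × 118/2041 = 0.21970 A.
P = V_p I_p = 230 × 0.21970 = 50.5 W.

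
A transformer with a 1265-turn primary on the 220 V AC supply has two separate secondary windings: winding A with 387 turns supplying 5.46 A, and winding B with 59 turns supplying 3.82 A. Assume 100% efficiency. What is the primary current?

I_p ≈ 1.85 A

V_A = 220 × 387/1265 = 67.304 V; V_B = 220 × 59/1265 = 10.261 V.
P_out = V_A I_A + V_B I_B = 67.304×5.46 + 10.261×3.82 = 367.48 + 39.197 = 406.68 W.
Ideal ⇒ P_in = P_out, so I_p = P_out/V_p = 406.68/220 = 1.85 A.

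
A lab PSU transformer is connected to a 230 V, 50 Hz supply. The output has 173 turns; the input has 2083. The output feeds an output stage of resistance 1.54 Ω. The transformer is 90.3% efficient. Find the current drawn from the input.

I_in ≈ 1.14 A

V_out = 230 × 173/2083 = 19.102 V.
I_out = V_out/R = 19.102/1.54 = 12.404 A.
P_out = V_out I_out = 19.102 × 12.404 = 236.95 W.
P_in = P_out/η = 236.95/0.903 = 262.40 W.
I_in = P_in/V_in = 262.40/230 = 1.14 A.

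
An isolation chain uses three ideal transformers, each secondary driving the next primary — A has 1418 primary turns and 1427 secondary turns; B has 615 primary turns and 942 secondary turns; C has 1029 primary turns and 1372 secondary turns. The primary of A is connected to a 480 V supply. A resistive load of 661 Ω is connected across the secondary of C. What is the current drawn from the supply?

I_supply ≈ 3.07 A

Secondary of A: V = 480.00 × 1427/1418 = 483.05 V.
Secondary of B: V = 483.05 × 942/615 = 739.89 V.
Secondary of C: V = 739.89 × 1372/1029 = 986.51 V.
I_load = 986.51/661 = 1.4925 A, so P_out = 986.51 × 1.4925 = 1472.3 W.
All ideal ⇒ P_in = P_out, so I_supply = 1472.3/480 = 3.07 A.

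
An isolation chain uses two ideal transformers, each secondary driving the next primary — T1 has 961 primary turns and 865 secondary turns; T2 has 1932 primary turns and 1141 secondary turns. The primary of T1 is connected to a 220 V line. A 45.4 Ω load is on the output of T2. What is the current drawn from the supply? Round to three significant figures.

I_supply ≈ 1.37 A

After T1: V = 220.00 × 865/961 = 198.02 V.
After T2: V = 198.02 × 1141/1932 = 116.95 V.
I_load = 116.95/45.4 = 2.5760 A, so P_out = 116.95 × 2.5760 = 301.25 W.
All ideal ⇒ P_in = P_out, so I_supply = 301.25/220 = 1.37 A.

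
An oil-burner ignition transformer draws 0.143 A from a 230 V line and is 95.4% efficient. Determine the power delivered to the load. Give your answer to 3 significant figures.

P_out ≈ 31.4 W

P_in = V_p I_p = 230 × 0.143 = 32.890 W.
P_out = η P_in = 0.954 × 32.890 = 31.4 W.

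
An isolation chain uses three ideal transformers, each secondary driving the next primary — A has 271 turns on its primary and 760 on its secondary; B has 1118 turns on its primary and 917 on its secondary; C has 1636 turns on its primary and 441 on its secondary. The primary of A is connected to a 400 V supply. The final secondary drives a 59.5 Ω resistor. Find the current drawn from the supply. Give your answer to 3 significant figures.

I_supply ≈ 2.58 A

Secondary of A: V = 400.00 × 760/271 = 1121.8 V.
Secondary of B: V = 1121.8 × 917/1118 = 920.09 V.
Secondary of C: V = 920.09 × 441/1636 = 248.02 V.
I_load = 248.02/59.5 = 4.1684 A, so P_out = 248.02 × 4.1684 = 1033.8 W.
All ideal ⇒ P_in = P_out, so I_supply = 1033.8/400 = 2.58 A.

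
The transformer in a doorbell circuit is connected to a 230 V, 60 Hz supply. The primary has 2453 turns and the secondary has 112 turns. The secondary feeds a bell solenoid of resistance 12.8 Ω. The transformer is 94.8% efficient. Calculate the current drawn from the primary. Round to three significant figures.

I_p ≈ 0.0395 A

V_s = 230 × 112/2453 = 10.501 V.
I_s = V_s/R = 10.501/12.8 = 0.82042 A.
P_out = V_s I_s = 10.501 × 0.82042 = 8.6156 W.
P_in = P_out/η = 8.6156/0.948 = 9.0882 W.
I_p = P_in/V_p = 9.0882/230 = 0.0395 A.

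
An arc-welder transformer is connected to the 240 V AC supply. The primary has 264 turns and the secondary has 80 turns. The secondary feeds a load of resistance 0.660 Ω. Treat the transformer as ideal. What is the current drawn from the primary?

V_s = V_p × N_s/N_p = 240 × 80/264 = 72.727 V.
I_s = V_s/R = 72.727/0.660 = 110.19 A.
For an ideal transformer I_p N_p = I_s N_s, so I_p = 110.19 × 80/264 = 33.4 A.

I_p ≈ 33.4 A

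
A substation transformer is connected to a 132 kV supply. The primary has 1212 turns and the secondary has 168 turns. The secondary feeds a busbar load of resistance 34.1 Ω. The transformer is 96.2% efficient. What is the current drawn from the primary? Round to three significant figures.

I_p ≈ 77.3 A

V_s = 132000 × 168/1212 = 18297 V.
I_s = V_s/R = 18297/34.1 = 536.57 A.
P_out = V_s I_s = 18297 × 536.57 = 9.8176×10^6 W.
P_in = P_out/η = 9.8176×10^6/0.962 = 1.0205×10^7 W.
I_p = P_in/V_p = 1.0205×10^7/132000 = 77.3 A.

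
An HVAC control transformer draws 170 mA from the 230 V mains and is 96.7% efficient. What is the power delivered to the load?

P_out ≈ 37.8 W

P_in = V_p I_p = 230 × 0.170 = 39.100 W.
P_out = η P_in = 0.967 × 39.100 = 37.8 W.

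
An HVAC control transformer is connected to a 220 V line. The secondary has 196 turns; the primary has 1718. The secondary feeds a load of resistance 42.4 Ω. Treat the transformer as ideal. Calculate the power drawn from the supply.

P ≈ 14.9 W

V_s = V_p × N_s/N_p = 220 × 196/1718 = 25.099 V.
I_s = V_s/R = 25.099/42.4 = 0.59196 A.
I_p = I_s × N_s/N_p = 0.59196 × 196/1718 = 0.067534 A.
P = V_p I_p = 220 × 0.067534 = 14.9 W.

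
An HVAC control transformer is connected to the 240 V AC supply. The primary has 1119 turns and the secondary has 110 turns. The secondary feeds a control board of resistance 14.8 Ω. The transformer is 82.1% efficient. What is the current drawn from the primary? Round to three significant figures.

I_p ≈ 0.191 A

V_s = 240 × 110/1119 = 23.592 V.
I_s = V_s/R = 23.592/14.8 = 1.5941 A.
P_out = V_s I_s = 23.592 × 1.5941 = 37.608 W.
P_in = P_out/η = 37.608/0.821 = 45.808 W.
I_p = P_in/V_p = 45.808/240 = 0.191 A.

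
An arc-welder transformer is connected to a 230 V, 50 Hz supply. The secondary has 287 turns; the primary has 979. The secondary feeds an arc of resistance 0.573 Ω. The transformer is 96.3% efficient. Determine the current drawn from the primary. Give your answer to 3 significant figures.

V_s = 230 × 287/979 = 67.426 V.
I_s = V_s/R = 67.426/0.573 = 117.67 A.
P_out = V_s I_s = 67.426 × 117.67 = 7934.1 W.
P_in = P_out/η = 7934.1/0.963 = 8239.0 W.
I_p = P_in/V_p = 8239.0/230 = 35.8 A.

I_p ≈ 35.8 A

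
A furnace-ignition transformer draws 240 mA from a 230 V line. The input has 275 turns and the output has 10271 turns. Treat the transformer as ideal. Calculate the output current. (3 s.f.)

I_out ≈ 0.00643 A

I_out/I_in = N_in/N_out, so I_out = 0.240 × 275/10271 = 0.00643 A.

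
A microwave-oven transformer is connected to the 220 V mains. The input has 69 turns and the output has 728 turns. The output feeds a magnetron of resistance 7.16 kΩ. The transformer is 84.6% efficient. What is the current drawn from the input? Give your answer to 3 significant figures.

V_out = 220 × 728/69 = 2321.2 V.
I_out = V_out/R = 2321.2/7160 = 0.32418 A.
P_out = V_out I_out = 2321.2 × 0.32418 = 752.48 W.
P_in = P_out/η = 752.48/0.846 = 889.46 W.
I_in = P_in/V_in = 889.46/220 = 4.04 A.

I_in ≈ 4.04 A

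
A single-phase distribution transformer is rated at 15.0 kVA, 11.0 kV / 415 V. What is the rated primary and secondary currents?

I_p = S/V_p = 15000/11000 = 1.36 A.
I_s = S/V_s = 15000/415 = 36.1 A.

I_p ≈ 1.36 A, I_s ≈ 36.1 A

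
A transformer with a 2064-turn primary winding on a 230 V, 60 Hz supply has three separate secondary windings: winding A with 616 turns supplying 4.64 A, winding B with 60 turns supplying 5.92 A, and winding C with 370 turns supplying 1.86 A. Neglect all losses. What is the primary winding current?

I_p ≈ 1.89 A

V_A = 230 × 616/2064 = 68.643 V; V_B = 230 × 60/2064 = 6.6860 V; V_C = 230 × 370/2064 = 41.231 V.
P_out = V_A I_A + V_B I_B + V_C I_C = 68.643×4.64 + 6.6860×5.92 + 41.231×1.86 = 318.51 + 39.581 + 76.689 = 434.78 W.
Ideal ⇒ P_in = P_out, so I_p = P_out/V_p = 434.78/230 = 1.89 A.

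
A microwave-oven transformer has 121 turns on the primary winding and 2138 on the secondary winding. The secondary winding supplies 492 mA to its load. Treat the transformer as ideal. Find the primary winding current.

For an ideal transformer I_p/I_s = N_s/N_p, so I_p = 0.492 × 2138/121 = 8.69 A.

I_p ≈ 8.69 A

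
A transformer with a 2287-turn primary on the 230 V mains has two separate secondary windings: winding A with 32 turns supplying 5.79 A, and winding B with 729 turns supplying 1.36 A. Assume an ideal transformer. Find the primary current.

I_p ≈ 0.515 A

V_A = 230 × 32/2287 = 3.2182 V; V_B = 230 × 729/2287 = 73.314 V.
P_out = V_A I_A + V_B I_B = 3.2182×5.79 + 73.314×1.36 = 18.633 + 99.708 = 118.34 W.
Ideal ⇒ P_in = P_out, so I_p = P_out/V_p = 118.34/230 = 0.515 A.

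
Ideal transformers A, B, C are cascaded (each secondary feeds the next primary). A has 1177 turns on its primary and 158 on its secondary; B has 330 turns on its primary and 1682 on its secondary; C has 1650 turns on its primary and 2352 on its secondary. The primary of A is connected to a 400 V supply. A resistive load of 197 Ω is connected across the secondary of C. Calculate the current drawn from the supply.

After A: V = 400.00 × 158/1177 = 53.696 V.
After B: V = 53.696 × 1682/330 = 273.69 V.
After C: V = 273.69 × 2352/1650 = 390.13 V.
I_load = 390.13/197 = 1.9803 A, so P_out = 390.13 × 1.9803 = 772.58 W.
All ideal ⇒ P_in = P_out, so I_supply = 772.58/400 = 1.93 A.

I_supply ≈ 1.93 A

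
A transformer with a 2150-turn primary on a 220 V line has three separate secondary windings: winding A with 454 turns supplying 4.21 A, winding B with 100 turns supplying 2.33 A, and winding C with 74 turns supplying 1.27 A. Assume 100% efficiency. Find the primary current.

I_p ≈ 1.04 A

V_A = 220 × 454/2150 = 46.456 V; V_B = 220 × 100/2150 = 10.233 V; V_C = 220 × 74/2150 = 7.5721 V.
P_out = V_A I_A + V_B I_B + V_C I_C = 46.456×4.21 + 10.233×2.33 + 7.5721×1.27 = 195.58 + 23.842 + 9.6166 = 229.04 W.
Ideal ⇒ P_in = P_out, so I_p = P_out/V_p = 229.04/220 = 1.04 A.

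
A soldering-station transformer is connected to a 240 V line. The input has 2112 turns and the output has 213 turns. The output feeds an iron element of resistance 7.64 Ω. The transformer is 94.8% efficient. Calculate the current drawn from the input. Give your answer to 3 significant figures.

V_out = 240 × 213/2112 = 24.205 V.
I_out = V_out/R = 24.205/7.64 = 3.1681 A.
P_out = V_out I_out = 24.205 × 3.1681 = 76.683 W.
P_in = P_out/η = 76.683/0.948 = 80.890 W.
I_in = P_in/V_in = 80.890/240 = 0.337 A.

I_in ≈ 0.337 A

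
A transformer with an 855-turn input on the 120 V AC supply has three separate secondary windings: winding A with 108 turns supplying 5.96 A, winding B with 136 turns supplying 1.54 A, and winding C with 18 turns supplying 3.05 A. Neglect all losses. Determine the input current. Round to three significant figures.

I_in ≈ 1.06 A

V_A = 120 × 108/855 = 15.158 V; V_B = 120 × 136/855 = 19.088 V; V_C = 120 × 18/855 = 2.5263 V.
P_out = V_A I_A + V_B I_B + V_C I_C = 15.158×5.96 + 19.088×1.54 + 2.5263×3.05 = 90.341 + 29.395 + 7.7053 = 127.44 W.
Ideal ⇒ P_in = P_out, so I_in = P_out/V_in = 127.44/120 = 1.06 A.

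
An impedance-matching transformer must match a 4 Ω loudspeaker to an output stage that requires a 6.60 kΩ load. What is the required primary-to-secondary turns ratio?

Z_p/Z_s = (N_p/N_s)², so N_p/N_s = √(6600/4) = √1650 = 40.6.

N_p/N_s ≈ 40.6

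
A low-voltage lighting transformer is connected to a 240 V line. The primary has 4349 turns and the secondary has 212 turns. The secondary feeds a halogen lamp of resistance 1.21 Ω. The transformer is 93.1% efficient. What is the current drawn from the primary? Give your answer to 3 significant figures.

V_s = 240 × 212/4349 = 11.699 V.
I_s = V_s/R = 11.699/1.21 = 9.6688 A.
P_out = V_s I_s = 11.699 × 9.6688 = 113.12 W.
P_in = P_out/η = 113.12/0.931 = 121.50 W.
I_p = P_in/V_p = 121.50/240 = 0.506 A.

I_p ≈ 0.506 A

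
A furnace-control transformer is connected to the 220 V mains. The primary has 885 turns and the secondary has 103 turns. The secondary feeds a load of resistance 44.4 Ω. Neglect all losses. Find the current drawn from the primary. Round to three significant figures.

V_s = V_p × N_s/N_p = 220 × 103/885 = 25.605 V.
I_s = V_s/R = 25.605/44.4 = 0.57668 A.
For an ideal transformer I_p N_p = I_s N_s, so I_p = 0.57668 × 103/885 = 0.0671 A.

I_p ≈ 0.0671 A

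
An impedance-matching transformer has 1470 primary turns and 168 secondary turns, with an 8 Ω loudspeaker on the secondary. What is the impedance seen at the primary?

Z_p ≈ 612 Ω

Z_p = (N_p/N_s)² × Z_s = (1470/168)² × 8 = 612 Ω.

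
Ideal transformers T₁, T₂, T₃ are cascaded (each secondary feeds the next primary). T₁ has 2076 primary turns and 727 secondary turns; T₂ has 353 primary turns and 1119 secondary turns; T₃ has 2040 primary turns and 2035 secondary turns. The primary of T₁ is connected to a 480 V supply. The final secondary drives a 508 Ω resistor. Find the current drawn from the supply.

I_supply ≈ 1.16 A

Secondary of T₁: V = 480.00 × 727/2076 = 168.09 V.
Secondary of T₂: V = 168.09 × 1119/353 = 532.85 V.
Secondary of T₃: V = 532.85 × 2035/2040 = 531.54 V.
I_load = 531.54/508 = 1.0463 A, so P_out = 531.54 × 1.0463 = 556.18 W.
All ideal ⇒ P_in = P_out, so I_supply = 556.18/480 = 1.16 A.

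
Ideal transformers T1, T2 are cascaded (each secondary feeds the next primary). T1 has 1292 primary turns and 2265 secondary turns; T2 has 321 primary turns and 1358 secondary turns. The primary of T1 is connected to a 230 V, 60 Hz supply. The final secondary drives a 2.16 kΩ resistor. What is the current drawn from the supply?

I_supply ≈ 5.86 A

After T1: V = 230.00 × 2265/1292 = 403.21 V.
After T2: V = 403.21 × 1358/321 = 1705.8 V.
I_load = 1705.8/2160 = 0.78972 A, so P_out = 1705.8 × 0.78972 = 1347.1 W.
All ideal ⇒ P_in = P_out, so I_supply = 1347.1/230 = 5.86 A.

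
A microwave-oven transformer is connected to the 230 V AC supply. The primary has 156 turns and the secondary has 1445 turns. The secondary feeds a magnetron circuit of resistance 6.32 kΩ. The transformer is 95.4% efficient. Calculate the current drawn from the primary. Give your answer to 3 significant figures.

V_s = 230 × 1445/156 = 2130.4 V.
I_s = V_s/R = 2130.4/6320 = 0.33710 A.
P_out = V_s I_s = 2130.4 × 0.33710 = 718.17 W.
P_in = P_out/η = 718.17/0.954 = 752.79 W.
I_p = P_in/V_p = 752.79/230 = 3.27 A.

I_p ≈ 3.27 A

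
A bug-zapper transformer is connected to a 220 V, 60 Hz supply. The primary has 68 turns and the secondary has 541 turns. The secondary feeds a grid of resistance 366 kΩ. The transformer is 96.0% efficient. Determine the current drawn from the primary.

I_p ≈ 0.0396 A

V_s = 220 × 541/68 = 1750.3 V.
I_s = V_s/R = 1750.3/366000 = 0.0047822 A.
P_out = V_s I_s = 1750.3 × 0.0047822 = 8.3703 W.
P_in = P_out/η = 8.3703/0.960 = 8.7191 W.
I_p = P_in/V_p = 8.7191/220 = 0.0396 A.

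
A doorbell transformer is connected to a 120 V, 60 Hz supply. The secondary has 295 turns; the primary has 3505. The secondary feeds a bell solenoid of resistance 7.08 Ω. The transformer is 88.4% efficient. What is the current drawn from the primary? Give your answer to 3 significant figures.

V_s = 120 × 295/3505 = 10.100 V.
I_s = V_s/R = 10.100/7.08 = 1.4265 A.
P_out = V_s I_s = 10.100 × 1.4265 = 14.408 W.
P_in = P_out/η = 14.408/0.884 = 16.298 W.
I_p = P_in/V_p = 16.298/120 = 0.136 A.

I_p ≈ 0.136 A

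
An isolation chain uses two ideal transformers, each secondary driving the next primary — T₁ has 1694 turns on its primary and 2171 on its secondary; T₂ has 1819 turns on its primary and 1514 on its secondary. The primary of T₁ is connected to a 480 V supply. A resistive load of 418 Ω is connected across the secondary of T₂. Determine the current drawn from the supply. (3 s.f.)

Secondary of T₁: V = 480.00 × 2171/1694 = 615.16 V.
Secondary of T₂: V = 615.16 × 1514/1819 = 512.01 V.
I_load = 512.01/418 = 1.2249 A, so P_out = 512.01 × 1.2249 = 627.17 W.
All ideal ⇒ P_in = P_out, so I_supply = 627.17/480 = 1.31 A.

I_supply ≈ 1.31 A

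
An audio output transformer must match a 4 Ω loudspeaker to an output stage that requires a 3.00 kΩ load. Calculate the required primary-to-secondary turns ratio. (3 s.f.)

N_p/N_s ≈ 27.4

Z_p/Z_s = (N_p/N_s)², so N_p/N_s = √(3000/4) = √750 = 27.4.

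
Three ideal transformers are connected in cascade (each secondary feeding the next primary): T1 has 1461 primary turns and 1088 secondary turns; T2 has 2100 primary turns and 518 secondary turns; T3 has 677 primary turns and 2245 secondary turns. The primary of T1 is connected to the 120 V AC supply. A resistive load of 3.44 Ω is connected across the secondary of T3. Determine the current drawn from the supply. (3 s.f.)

I_supply ≈ 12.9 A

Secondary of T1: V = 120.00 × 1088/1461 = 89.363 V.
Secondary of T2: V = 89.363 × 518/2100 = 22.043 V.
Secondary of T3: V = 22.043 × 2245/677 = 73.097 V.
I_load = 73.097/3.44 = 21.249 A, so P_out = 73.097 × 21.249 = 1553.2 W.
All ideal ⇒ P_in = P_out, so I_supply = 1553.2/120 = 12.9 A.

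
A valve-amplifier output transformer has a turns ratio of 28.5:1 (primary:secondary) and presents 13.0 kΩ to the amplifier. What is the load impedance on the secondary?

Z_s = Z_p/(N_p/N_s)² = 13000/28.5² = 16.0 Ω.

Z_s ≈ 16.0 Ω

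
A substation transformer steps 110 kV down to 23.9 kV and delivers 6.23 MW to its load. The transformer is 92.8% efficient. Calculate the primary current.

P_in = P_out/η = 6.23×10^6/0.928 = 6.7134×10^6 W.
I_p = P_in/V_p = 6.7134×10^6/110000 = 61.0 A.

I_p ≈ 61.0 A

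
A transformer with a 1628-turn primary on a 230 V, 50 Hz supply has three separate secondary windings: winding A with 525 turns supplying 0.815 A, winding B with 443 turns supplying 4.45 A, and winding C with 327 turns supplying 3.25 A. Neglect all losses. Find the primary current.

I_p ≈ 2.13 A

V_A = 230 × 525/1628 = 74.171 V; V_B = 230 × 443/1628 = 62.586 V; V_C = 230 × 327/1628 = 46.198 V.
P_out = V_A I_A + V_B I_B + V_C I_C = 74.171×0.815 + 62.586×4.45 + 46.198×3.25 = 60.449 + 278.51 + 150.14 = 489.10 W.
Ideal ⇒ P_in = P_out, so I_p = P_out/V_p = 489.10/230 = 2.13 A.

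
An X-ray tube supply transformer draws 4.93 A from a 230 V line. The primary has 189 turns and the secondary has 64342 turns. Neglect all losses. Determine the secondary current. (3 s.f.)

I_s ≈ 0.0145 A

I_s/I_p = N_p/N_s, so I_s = 4.93 × 189/64342 = 0.0145 A.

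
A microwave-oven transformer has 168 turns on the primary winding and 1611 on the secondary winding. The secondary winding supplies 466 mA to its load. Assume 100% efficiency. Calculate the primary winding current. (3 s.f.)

I_p ≈ 4.47 A

For an ideal transformer I_p/I_s = N_s/N_p, so I_p = 0.466 × 1611/168 = 4.47 A.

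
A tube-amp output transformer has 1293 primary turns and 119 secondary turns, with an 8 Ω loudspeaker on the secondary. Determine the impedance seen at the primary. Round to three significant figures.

Z_p ≈ 944 Ω

Z_p = (N_p/N_s)² × Z_s = (1293/119)² × 8 = 944 Ω.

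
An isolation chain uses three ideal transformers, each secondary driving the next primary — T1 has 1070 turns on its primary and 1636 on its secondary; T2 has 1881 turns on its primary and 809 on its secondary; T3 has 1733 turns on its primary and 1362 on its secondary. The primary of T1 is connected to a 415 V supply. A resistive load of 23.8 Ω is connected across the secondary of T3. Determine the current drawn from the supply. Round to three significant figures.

Secondary of T1: V = 415.00 × 1636/1070 = 634.52 V.
Secondary of T2: V = 634.52 × 809/1881 = 272.90 V.
Secondary of T3: V = 272.90 × 1362/1733 = 214.48 V.
I_load = 214.48/23.8 = 9.0117 A, so P_out = 214.48 × 9.0117 = 1932.8 W.
All ideal ⇒ P_in = P_out, so I_supply = 1932.8/415 = 4.66 A.

I_supply ≈ 4.66 A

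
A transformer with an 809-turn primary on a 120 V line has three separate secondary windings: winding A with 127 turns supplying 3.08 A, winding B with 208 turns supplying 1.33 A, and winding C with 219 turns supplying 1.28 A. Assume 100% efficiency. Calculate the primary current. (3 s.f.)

I_p ≈ 1.17 A

V_A = 120 × 127/809 = 18.838 V; V_B = 120 × 208/809 = 30.853 V; V_C = 120 × 219/809 = 32.485 V.
P_out = V_A I_A + V_B I_B + V_C I_C = 18.838×3.08 + 30.853×1.33 + 32.485×1.28 = 58.021 + 41.034 + 41.580 = 140.64 W.
Ideal ⇒ P_in = P_out, so I_p = P_out/V_p = 140.64/120 = 1.17 A.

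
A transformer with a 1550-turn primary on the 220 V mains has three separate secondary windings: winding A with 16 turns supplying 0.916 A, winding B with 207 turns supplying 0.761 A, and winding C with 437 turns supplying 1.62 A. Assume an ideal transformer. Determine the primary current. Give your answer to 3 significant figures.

V_A = 220 × 16/1550 = 2.2710 V; V_B = 220 × 207/1550 = 29.381 V; V_C = 220 × 437/1550 = 62.026 V.
P_out = V_A I_A + V_B I_B + V_C I_C = 2.2710×0.916 + 29.381×0.761 + 62.026×1.62 = 2.0802 + 22.359 + 100.48 = 124.92 W.
Ideal ⇒ P_in = P_out, so I_p = P_out/V_p = 124.92/220 = 0.568 A.

I_p ≈ 0.568 A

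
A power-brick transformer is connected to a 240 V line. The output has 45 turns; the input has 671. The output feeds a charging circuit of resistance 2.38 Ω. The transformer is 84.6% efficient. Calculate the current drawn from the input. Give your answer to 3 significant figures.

V_out = 240 × 45/671 = 16.095 V.
I_out = V_out/R = 16.095/2.38 = 6.7628 A.
P_out = V_out I_out = 16.095 × 6.7628 = 108.85 W.
P_in = P_out/η = 108.85/0.846 = 128.66 W.
I_in = P_in/V_in = 128.66/240 = 0.536 A.

I_in ≈ 0.536 A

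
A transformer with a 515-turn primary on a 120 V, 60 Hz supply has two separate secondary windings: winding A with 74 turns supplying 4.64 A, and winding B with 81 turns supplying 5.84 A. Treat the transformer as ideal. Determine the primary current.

I_p ≈ 1.59 A

V_A = 120 × 74/515 = 17.243 V; V_B = 120 × 81/515 = 18.874 V.
P_out = V_A I_A + V_B I_B = 17.243×4.64 + 18.874×5.84 = 80.006 + 110.22 = 190.23 W.
Ideal ⇒ P_in = P_out, so I_p = P_out/V_p = 190.23/120 = 1.59 A.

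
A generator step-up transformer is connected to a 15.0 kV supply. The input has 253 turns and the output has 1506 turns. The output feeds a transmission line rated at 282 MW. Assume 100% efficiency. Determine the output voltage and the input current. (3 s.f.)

V_out ≈ 89300 V, I_in ≈ 18800 A

V_out = V_in × N_out/N_in = 15000 × 1506/253 = 89289 V.
I_out = P/V_out = 2.82×10^8/89289 = 3158.3 A.
I_in = I_out × N_out/N_in = 3158.3 × 1506/253 = 18800 A.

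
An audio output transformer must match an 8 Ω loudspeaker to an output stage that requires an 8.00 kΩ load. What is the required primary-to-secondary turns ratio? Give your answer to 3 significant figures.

N_p/N_s ≈ 31.6

Z_p/Z_s = (N_p/N_s)², so N_p/N_s = √(8000/8) = √1000 = 31.6.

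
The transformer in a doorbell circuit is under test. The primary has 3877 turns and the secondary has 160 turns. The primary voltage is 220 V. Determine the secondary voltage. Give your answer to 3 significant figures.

V_s/V_p = N_s/N_p, so V_s = 220 × 160/3877 = 9.08 V.

V_s ≈ 9.08 V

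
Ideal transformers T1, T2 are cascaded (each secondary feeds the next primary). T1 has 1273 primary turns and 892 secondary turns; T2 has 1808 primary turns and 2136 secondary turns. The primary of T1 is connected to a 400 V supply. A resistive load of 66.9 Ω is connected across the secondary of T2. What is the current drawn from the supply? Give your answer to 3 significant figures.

I_supply ≈ 4.10 A

After T1: V = 400.00 × 892/1273 = 280.28 V.
After T2: V = 280.28 × 2136/1808 = 331.13 V.
I_load = 331.13/66.9 = 4.9496 A, so P_out = 331.13 × 4.9496 = 1639.0 W.
All ideal ⇒ P_in = P_out, so I_supply = 1639.0/400 = 4.10 A.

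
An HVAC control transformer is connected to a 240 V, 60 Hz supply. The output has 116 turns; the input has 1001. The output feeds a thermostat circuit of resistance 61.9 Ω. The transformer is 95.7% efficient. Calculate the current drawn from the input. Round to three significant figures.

V_out = 240 × 116/1001 = 27.812 V.
I_out = V_out/R = 27.812/61.9 = 0.44931 A.
P_out = V_out I_out = 27.812 × 0.44931 = 12.496 W.
P_in = P_out/η = 12.496/0.957 = 13.058 W.
I_in = P_in/V_in = 13.058/240 = 0.0544 A.

I_in ≈ 0.0544 A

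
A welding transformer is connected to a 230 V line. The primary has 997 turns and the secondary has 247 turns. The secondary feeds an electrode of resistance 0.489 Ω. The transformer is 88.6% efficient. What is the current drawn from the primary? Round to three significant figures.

I_p ≈ 32.6 A

V_s = 230 × 247/997 = 56.981 V.
I_s = V_s/R = 56.981/0.489 = 116.53 A.
P_out = V_s I_s = 56.981 × 116.53 = 6639.7 W.
P_in = P_out/η = 6639.7/0.886 = 7494.1 W.
I_p = P_in/V_p = 7494.1/230 = 32.6 A.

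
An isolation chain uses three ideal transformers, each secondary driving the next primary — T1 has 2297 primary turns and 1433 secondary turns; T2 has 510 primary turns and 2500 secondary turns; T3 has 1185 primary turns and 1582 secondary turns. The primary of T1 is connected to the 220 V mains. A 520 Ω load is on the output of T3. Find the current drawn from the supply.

After T1: V = 220.00 × 1433/2297 = 137.25 V.
After T2: V = 137.25 × 2500/510 = 672.79 V.
After T3: V = 672.79 × 1582/1185 = 898.19 V.
I_load = 898.19/520 = 1.7273 A, so P_out = 898.19 × 1.7273 = 1551.4 W.
All ideal ⇒ P_in = P_out, so I_supply = 1551.4/220 = 7.05 A.

I_supply ≈ 7.05 A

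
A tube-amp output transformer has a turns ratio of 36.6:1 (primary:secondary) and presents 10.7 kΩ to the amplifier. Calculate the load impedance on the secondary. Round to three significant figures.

Z_s = Z_p/(N_p/N_s)² = 10700/36.6² = 7.99 Ω.

Z_s ≈ 7.99 Ω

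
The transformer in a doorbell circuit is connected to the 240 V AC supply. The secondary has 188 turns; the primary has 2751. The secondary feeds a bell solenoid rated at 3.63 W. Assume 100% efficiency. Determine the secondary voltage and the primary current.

V_s = V_p × N_s/N_p = 240 × 188/2751 = 16.401 V.
I_s = P/V_s = 3.63/16.401 = 0.22132 A.
I_p = I_s × N_s/N_p = 0.22132 × 188/2751 = 0.0151 A.

V_s ≈ 16.4 V, I_p ≈ 0.0151 A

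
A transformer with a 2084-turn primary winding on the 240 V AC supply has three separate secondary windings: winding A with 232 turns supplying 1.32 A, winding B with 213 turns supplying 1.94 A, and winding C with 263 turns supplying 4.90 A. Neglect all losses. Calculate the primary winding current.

I_p ≈ 0.964 A

V_A = 240 × 232/2084 = 26.718 V; V_B = 240 × 213/2084 = 24.530 V; V_C = 240 × 263/2084 = 30.288 V.
P_out = V_A I_A + V_B I_B + V_C I_C = 26.718×1.32 + 24.530×1.94 + 30.288×4.90 = 35.268 + 47.588 + 148.41 = 231.27 W.
Ideal ⇒ P_in = P_out, so I_p = P_out/V_p = 231.27/240 = 0.964 A.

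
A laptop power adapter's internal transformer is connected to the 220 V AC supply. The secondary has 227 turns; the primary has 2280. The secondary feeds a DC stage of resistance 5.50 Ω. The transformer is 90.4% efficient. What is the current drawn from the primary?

I_p ≈ 0.439 A

V_s = 220 × 227/2280 = 21.904 V.
I_s = V_s/R = 21.904/5.50 = 3.9825 A.
P_out = V_s I_s = 21.904 × 3.9825 = 87.230 W.
P_in = P_out/η = 87.230/0.904 = 96.493 W.
I_p = P_in/V_p = 96.493/220 = 0.439 A.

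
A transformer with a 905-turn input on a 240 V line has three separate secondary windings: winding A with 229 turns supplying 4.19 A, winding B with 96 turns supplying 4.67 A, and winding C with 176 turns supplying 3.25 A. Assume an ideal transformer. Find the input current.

I_in ≈ 2.19 A

V_A = 240 × 229/905 = 60.729 V; V_B = 240 × 96/905 = 25.459 V; V_C = 240 × 176/905 = 46.674 V.
P_out = V_A I_A + V_B I_B + V_C I_C = 60.729×4.19 + 25.459×4.67 + 46.674×3.25 = 254.46 + 118.89 + 151.69 = 525.04 W.
Ideal ⇒ P_in = P_out, so I_in = P_out/V_in = 525.04/240 = 2.19 A.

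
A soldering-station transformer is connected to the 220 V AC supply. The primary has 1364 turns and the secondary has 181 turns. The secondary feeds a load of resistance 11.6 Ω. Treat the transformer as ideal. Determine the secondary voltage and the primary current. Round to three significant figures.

V_s ≈ 29.2 V, I_p ≈ 0.334 A

V_s = V_p × N_s/N_p = 220 × 181/1364 = 29.194 V.
I_s = V_s/R = 29.194/11.6 = 2.5167 A.
I_p = I_s × N_s/N_p = 2.5167 × 181/1364 = 0.334 A.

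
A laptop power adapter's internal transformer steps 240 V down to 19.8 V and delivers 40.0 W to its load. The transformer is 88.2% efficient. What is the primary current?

P_in = P_out/η = 40.0/0.882 = 45.351 W.
I_p = P_in/V_p = 45.351/240 = 0.189 A.

I_p ≈ 0.189 A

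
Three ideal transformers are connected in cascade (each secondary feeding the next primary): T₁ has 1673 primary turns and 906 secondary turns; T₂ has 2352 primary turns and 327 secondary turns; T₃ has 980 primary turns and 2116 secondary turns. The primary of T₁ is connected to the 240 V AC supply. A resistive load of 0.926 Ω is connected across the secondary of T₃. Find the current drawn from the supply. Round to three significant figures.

Secondary of T₁: V = 240.00 × 906/1673 = 129.97 V.
Secondary of T₂: V = 129.97 × 327/2352 = 18.070 V.
Secondary of T₃: V = 18.070 × 2116/980 = 39.016 V.
I_load = 39.016/0.926 = 42.134 A, so P_out = 39.016 × 42.134 = 1643.9 W.
All ideal ⇒ P_in = P_out, so I_supply = 1643.9/240 = 6.85 A.

I_supply ≈ 6.85 A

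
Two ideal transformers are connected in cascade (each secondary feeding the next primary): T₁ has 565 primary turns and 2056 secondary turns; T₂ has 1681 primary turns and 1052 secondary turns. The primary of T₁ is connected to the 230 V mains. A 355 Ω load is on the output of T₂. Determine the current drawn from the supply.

Secondary of T₁: V = 230.00 × 2056/565 = 836.96 V.
Secondary of T₂: V = 836.96 × 1052/1681 = 523.78 V.
I_load = 523.78/355 = 1.4754 A, so P_out = 523.78 × 1.4754 = 772.81 W.
All ideal ⇒ P_in = P_out, so I_supply = 772.81/230 = 3.36 A.

I_supply ≈ 3.36 A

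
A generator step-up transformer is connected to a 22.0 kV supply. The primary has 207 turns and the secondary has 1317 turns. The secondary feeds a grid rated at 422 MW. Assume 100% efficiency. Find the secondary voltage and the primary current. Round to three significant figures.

V_s = V_p × N_s/N_p = 22000 × 1317/207 = 139970 V.
I_s = P/V_s = 4.22×10^8/139970 = 3014.9 A.
I_p = I_s × N_s/N_p = 3014.9 × 1317/207 = 19200 A.

V_s ≈ 140000 V, I_p ≈ 19200 A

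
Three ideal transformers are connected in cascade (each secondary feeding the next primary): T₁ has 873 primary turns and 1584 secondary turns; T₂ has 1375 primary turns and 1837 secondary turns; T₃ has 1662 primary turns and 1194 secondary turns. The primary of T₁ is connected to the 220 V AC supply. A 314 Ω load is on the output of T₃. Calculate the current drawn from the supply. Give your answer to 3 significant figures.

After T₁: V = 220.00 × 1584/873 = 399.18 V.
After T₂: V = 399.18 × 1837/1375 = 533.30 V.
After T₃: V = 533.30 × 1194/1662 = 383.13 V.
I_load = 383.13/314 = 1.2202 A, so P_out = 383.13 × 1.2202 = 467.47 W.
All ideal ⇒ P_in = P_out, so I_supply = 467.47/220 = 2.12 A.

I_supply ≈ 2.12 A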